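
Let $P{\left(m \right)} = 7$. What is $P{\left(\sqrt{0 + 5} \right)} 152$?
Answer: $1064$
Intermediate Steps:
$P{\left(\sqrt{0 + 5} \right)} 152 = 7 \cdot 152 = 1064$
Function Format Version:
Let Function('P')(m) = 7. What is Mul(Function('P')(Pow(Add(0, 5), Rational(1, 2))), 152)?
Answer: 1064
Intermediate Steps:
Mul(Function('P')(Pow(Add(0, 5), Rational(1, 2))), 152) = Mul(7, 152) = 1064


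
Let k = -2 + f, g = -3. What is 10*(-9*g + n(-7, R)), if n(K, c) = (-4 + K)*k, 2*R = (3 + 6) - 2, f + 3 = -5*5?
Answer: 3570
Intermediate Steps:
f = -28 (f = -3 - 5*5 = -3 - 25 = -28)
R = 7/2 (R = ((3 + 6) - 2)/2 = (9 - 2)/2 = (½)*7 = 7/2 ≈ 3.5000)
k = -30 (k = -2 - 28 = -30)
n(K, c) = 120 - 30*K (n(K, c) = (-4 + K)*(-30) = 120 - 30*K)
10*(-9*g + n(-7, R)) = 10*(-9*(-3) + (120 - 30*(-7))) = 10*(27 + (120 + 210)) = 10*(27 + 330) = 10*357 = 3570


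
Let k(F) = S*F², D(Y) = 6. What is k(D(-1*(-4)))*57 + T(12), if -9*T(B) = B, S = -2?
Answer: -12316/3 ≈ -4105.3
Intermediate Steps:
T(B) = -B/9
k(F) = -2*F²
k(D(-1*(-4)))*57 + T(12) = -2*6²*57 - ⅑*12 = -2*36*57 - 4/3 = -72*57 - 4/3 = -4104 - 4/3 = -12316/3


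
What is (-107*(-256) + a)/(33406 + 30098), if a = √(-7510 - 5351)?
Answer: 1712/3969 + I*√1429/21168 ≈ 0.43134 + 0.0017858*I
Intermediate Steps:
a = 3*I*√1429 (a = √(-12861) = 3*I*√1429 ≈ 113.41*I)
(-107*(-256) + a)/(33406 + 30098) = (-107*(-256) + 3*I*√1429)/(33406 + 30098) = (27392 + 3*I*√1429)/63504 = (27392 + 3*I*√1429)*(1/63504) = 1712/3969 + I*√1429/21168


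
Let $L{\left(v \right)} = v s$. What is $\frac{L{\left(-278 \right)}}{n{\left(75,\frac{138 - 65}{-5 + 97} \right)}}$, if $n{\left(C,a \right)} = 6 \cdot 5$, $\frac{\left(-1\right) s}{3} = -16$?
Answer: $- \frac{2224}{5} \approx -444.8$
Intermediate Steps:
$s = 48$ ($s = \left(-3\right) \left(-16\right) = 48$)
$n{\left(C,a \right)} = 30$
$L{\left(v \right)} = 48 v$ ($L{\left(v \right)} = v 48 = 48 v$)
$\frac{L{\left(-278 \right)}}{n{\left(75,\frac{138 - 65}{-5 + 97} \right)}} = \frac{48 \left(-278\right)}{30} = \left(-13344\right) \frac{1}{30} = - \frac{2224}{5}$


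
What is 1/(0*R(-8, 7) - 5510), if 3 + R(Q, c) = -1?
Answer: -1/5510 ≈ -0.00018149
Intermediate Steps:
R(Q, c) = -4 (R(Q, c) = -3 - 1 = -4)
1/(0*R(-8, 7) - 5510) = 1/(0*(-4) - 5510) = 1/(0 - 5510) = 1/(-5510) = -1/5510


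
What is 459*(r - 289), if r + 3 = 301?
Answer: 4131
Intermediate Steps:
r = 298 (r = -3 + 301 = 298)
459*(r - 289) = 459*(298 - 289) = 459*9 = 4131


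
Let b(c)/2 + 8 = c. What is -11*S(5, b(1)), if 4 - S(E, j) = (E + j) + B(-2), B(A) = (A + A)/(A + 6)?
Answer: -154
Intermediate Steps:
B(A) = 2*A/(6 + A) (B(A) = (2*A)/(6 + A) = 2*A/(6 + A))
b(c) = -16 + 2*c
S(E, j) = 5 - E - j (S(E, j) = 4 - ((E + j) + 2*(-2)/(6 - 2)) = 4 - ((E + j) + 2*(-2)/4) = 4 - ((E + j) + 2*(-2)*(¼)) = 4 - ((E + j) - 1) = 4 - (-1 + E + j) = 4 + (1 - E - j) = 5 - E - j)
-11*S(5, b(1)) = -11*(5 - 1*5 - (-16 + 2*1)) = -11*(5 - 5 - (-16 + 2)) = -11*(5 - 5 - 1*(-14)) = -11*(5 - 5 + 14) = -11*14 = -154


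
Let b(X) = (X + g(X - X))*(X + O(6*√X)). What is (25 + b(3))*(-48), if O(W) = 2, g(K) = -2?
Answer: -1440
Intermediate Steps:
b(X) = (-2 + X)*(2 + X) (b(X) = (X - 2)*(X + 2) = (-2 + X)*(2 + X))
(25 + b(3))*(-48) = (25 + (-4 + 3²))*(-48) = (25 + (-4 + 9))*(-48) = (25 + 5)*(-48) = 30*(-48) = -1440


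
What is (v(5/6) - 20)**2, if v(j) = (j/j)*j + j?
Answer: 3025/9 ≈ 336.11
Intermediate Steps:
v(j) = 2*j (v(j) = 1*j + j = j + j = 2*j)
(v(5/6) - 20)**2 = (2*(5/6) - 20)**2 = (5/3 - 20)**2 = (-55/3)**2 = 3025/9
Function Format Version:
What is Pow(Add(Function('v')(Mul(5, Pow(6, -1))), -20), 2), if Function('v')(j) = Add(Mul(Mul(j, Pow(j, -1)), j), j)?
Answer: Rational(3025, 9) ≈ 336.11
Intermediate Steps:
Function('v')(j) = Mul(2, j) (Function('v')(j) = Add(Mul(1, j), j) = Add(j, j) = Mul(2, j))
Pow(Add(Function('v')(Mul(5, Pow(6, -1))), -20), 2) = Pow(Add(Mul(2, Mul(5, Pow(6, -1))), -20), 2) = Pow(Add(Mul(2, Mul(5, Rational(1, 6))), -20), 2) = Pow(Add(Mul(2, Rational(5, 6)), -20), 2) = Pow(Add(Rational(5, 3), -20), 2) = Pow(Rational(-55, 3), 2) = Rational(3025, 9)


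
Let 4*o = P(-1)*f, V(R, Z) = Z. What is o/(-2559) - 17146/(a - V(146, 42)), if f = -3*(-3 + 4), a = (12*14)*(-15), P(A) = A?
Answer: 29249795/4370772 ≈ 6.6921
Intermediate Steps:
a = -2520 (a = 168*(-15) = -2520)
f = -3 (f = -3*1 = -3)
o = ¾ (o = (-1*(-3))/4 = (¼)*3 = ¾ ≈ 0.75000)
o/(-2559) - 17146/(a - V(146, 42)) = (¾)/(-2559) - 17146/(-2520 - 1*42) = (¾)*(-1/2559) - 17146/(-2520 - 42) = -1/3412 - 17146/(-2562) = -1/3412 - 17146*(-1/2562) = -1/3412 + 8573/1281 = 29249795/4370772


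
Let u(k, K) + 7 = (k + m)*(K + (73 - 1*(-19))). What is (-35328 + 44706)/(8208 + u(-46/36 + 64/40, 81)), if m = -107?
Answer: -844020/922883 ≈ -0.91455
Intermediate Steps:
u(k, K) = -7 + (-107 + k)*(92 + K) (u(k, K) = -7 + (k - 107)*(K + (73 - 1*(-19))) = -7 + (-107 + k)*(K + (73 + 19)) = -7 + (-107 + k)*(K + 92) = -7 + (-107 + k)*(92 + K))
(-35328 + 44706)/(8208 + u(-46/36 + 64/40, 81)) = (-35328 + 44706)/(8208 + (-9851 - 107*81 + 92*(-46/36 + 64/40) + 81*(-46/36 + 64/40))) = 9378/(8208 + (-9851 - 8667 + 92*(-46*1/36 + 64*(1/40)) + 81*(-46*1/36 + 64*(1/40)))) = 9378/(8208 + (-9851 - 8667 + 92*(-23/18 + 8/5) + 81*(-23/18 + 8/5))) = 9378/(8208 + (-9851 - 8667 + 92*(29/90) + 81*(29/90))) = 9378/(8208 + (-9851 - 8667 + 1334/45 + 261/10)) = 9378/(8208 - 1661603/90) = 9378/(-922883/90) = 9378*(-90/922883) = -844020/922883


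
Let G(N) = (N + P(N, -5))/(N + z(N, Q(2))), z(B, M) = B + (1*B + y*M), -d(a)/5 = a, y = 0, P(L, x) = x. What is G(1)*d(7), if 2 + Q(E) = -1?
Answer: 140/3 ≈ 46.667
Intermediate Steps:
Q(E) = -3 (Q(E) = -2 - 1 = -3)
d(a) = -5*a
z(B, M) = 2*B (z(B, M) = B + (1*B + 0*M) = B + (B + 0) = B + B = 2*B)
G(N) = (-5 + N)/(3*N) (G(N) = (N - 5)/(N + 2*N) = (-5 + N)/((3*N)) = (-5 + N)*(1/(3*N)) = (-5 + N)/(3*N))
G(1)*d(7) = ((⅓)*(-5 + 1)/1)*(-5*7) = ((⅓)*1*(-4))*(-35) = -4/3*(-35) = 140/3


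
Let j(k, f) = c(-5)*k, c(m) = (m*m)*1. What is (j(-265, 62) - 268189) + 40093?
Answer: -234721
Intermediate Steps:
c(m) = m**2 (c(m) = m**2*1 = m**2)
j(k, f) = 25*k (j(k, f) = (-5)**2*k = 25*k)
(j(-265, 62) - 268189) + 40093 = (25*(-265) - 268189) + 40093 = (-6625 - 268189) + 40093 = -274814 + 40093 = -234721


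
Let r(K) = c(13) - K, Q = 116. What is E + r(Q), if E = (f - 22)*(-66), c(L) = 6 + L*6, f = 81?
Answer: -3926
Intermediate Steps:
c(L) = 6 + 6*L
r(K) = 84 - K (r(K) = (6 + 6*13) - K = (6 + 78) - K = 84 - K)
E = -3894 (E = (81 - 22)*(-66) = 59*(-66) = -3894)
E + r(Q) = -3894 + (84 - 1*116) = -3894 + (84 - 116) = -3894 - 32 = -3926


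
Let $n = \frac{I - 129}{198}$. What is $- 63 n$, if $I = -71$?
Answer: $\frac{700}{11} \approx 63.636$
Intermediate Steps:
$n = - \frac{100}{99}$ ($n = \frac{-71 - 129}{198} = \left(-71 - 129\right) \frac{1}{198} = \left(-200\right) \frac{1}{198} = - \frac{100}{99} \approx -1.0101$)
$- 63 n = - \frac{63 \left(-100\right)}{99} = \left(-1\right) \left(- \frac{700}{11}\right) = \frac{700}{11}$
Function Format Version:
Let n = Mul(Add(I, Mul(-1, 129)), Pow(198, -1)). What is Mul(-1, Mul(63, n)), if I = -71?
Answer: Rational(700, 11) ≈ 63.636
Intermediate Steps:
n = Rational(-100, 99) (n = Mul(Add(-71, Mul(-1, 129)), Pow(198, -1)) = Mul(Add(-71, -129), Rational(1, 198)) = Mul(-200, Rational(1, 198)) = Rational(-100, 99) ≈ -1.0101)
Mul(-1, Mul(63, n)) = Mul(-1, Mul(63, Rational(-100, 99))) = Mul(-1, Rational(-700, 11)) = Rational(700, 11)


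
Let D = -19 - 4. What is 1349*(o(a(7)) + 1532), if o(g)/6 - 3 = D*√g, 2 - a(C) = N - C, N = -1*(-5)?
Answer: 1718626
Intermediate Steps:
N = 5
a(C) = -3 + C (a(C) = 2 - (5 - C) = 2 + (-5 + C) = -3 + C)
D = -23
o(g) = 18 - 138*√g (o(g) = 18 + 6*(-23*√g) = 18 - 138*√g)
1349*(o(a(7)) + 1532) = 1349*((18 - 138*√(-3 + 7)) + 1532) = 1349*((18 - 138*√4) + 1532) = 1349*((18 - 138*2) + 1532) = 1349*((18 - 276) + 1532) = 1349*(-258 + 1532) = 1349*1274 = 1718626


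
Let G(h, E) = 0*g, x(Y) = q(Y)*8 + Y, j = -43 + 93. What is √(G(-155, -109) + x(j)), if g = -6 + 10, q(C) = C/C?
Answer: √58 ≈ 7.6158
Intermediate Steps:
j = 50
q(C) = 1
g = 4
x(Y) = 8 + Y (x(Y) = 1*8 + Y = 8 + Y)
G(h, E) = 0 (G(h, E) = 0*4 = 0)
√(G(-155, -109) + x(j)) = √(0 + (8 + 50)) = √(0 + 58) = √58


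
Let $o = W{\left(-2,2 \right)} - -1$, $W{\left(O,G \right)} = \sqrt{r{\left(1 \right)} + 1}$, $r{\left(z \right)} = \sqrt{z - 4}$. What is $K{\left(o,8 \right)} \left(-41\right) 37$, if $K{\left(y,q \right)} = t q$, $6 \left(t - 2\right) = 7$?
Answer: $- \frac{115292}{3} \approx -38431.0$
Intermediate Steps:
$t = \frac{19}{6}$ ($t = 2 + \frac{1}{6} \cdot 7 = 2 + \frac{7}{6} = \frac{19}{6} \approx 3.1667$)
$r{\left(z \right)} = \sqrt{-4 + z}$
$W{\left(O,G \right)} = \sqrt{1 + i \sqrt{3}}$ ($W{\left(O,G \right)} = \sqrt{\sqrt{-4 + 1} + 1} = \sqrt{\sqrt{-3} + 1} = \sqrt{i \sqrt{3} + 1} = \sqrt{1 + i \sqrt{3}}$)
$o = 1 + \sqrt{1 + i \sqrt{3}}$ ($o = \sqrt{1 + i \sqrt{3}} - -1 = \sqrt{1 + i \sqrt{3}} + 1 = 1 + \sqrt{1 + i \sqrt{3}} \approx 2.2247 + 0.70711 i$)
$K{\left(y,q \right)} = \frac{19 q}{6}$
$K{\left(o,8 \right)} \left(-41\right) 37 = \frac{19}{6} \cdot 8 \left(-41\right) 37 = \frac{76}{3} \left(-41\right) 37 = \left(- \frac{3116}{3}\right) 37 = - \frac{115292}{3}$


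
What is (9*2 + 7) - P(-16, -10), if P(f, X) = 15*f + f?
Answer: 281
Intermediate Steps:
P(f, X) = 16*f
(9*2 + 7) - P(-16, -10) = (9*2 + 7) - 16*(-16) = (18 + 7) - 1*(-256) = 25 + 256 = 281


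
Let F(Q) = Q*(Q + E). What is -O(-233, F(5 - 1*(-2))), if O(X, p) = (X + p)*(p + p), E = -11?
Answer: -14616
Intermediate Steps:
F(Q) = Q*(-11 + Q) (F(Q) = Q*(Q - 11) = Q*(-11 + Q))
O(X, p) = 2*p*(X + p) (O(X, p) = (X + p)*(2*p) = 2*p*(X + p))
-O(-233, F(5 - 1*(-2))) = -2*(5 - 1*(-2))*(-11 + (5 - 1*(-2)))*(-233 + (5 - 1*(-2))*(-11 + (5 - 1*(-2)))) = -2*(5 + 2)*(-11 + (5 + 2))*(-233 + (5 + 2)*(-11 + (5 + 2))) = -2*7*(-11 + 7)*(-233 + 7*(-11 + 7)) = -2*7*(-4)*(-233 + 7*(-4)) = -2*(-28)*(-233 - 28) = -2*(-28)*(-261) = -1*14616 = -14616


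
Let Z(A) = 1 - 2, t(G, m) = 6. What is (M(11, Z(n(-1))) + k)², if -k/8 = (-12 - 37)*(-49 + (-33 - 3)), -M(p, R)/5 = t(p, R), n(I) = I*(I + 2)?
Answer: 1112222500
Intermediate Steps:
n(I) = I*(2 + I)
Z(A) = -1
M(p, R) = -30 (M(p, R) = -5*6 = -30)
k = -33320 (k = -8*(-12 - 37)*(-49 + (-33 - 3)) = -(-392)*(-49 - 36) = -(-392)*(-85) = -8*4165 = -33320)
(M(11, Z(n(-1))) + k)² = (-30 - 33320)² = (-33350)² = 1112222500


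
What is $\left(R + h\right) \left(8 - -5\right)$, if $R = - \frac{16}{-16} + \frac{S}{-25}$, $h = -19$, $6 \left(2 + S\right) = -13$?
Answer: $- \frac{1391}{6} \approx -231.83$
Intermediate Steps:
$S = - \frac{25}{6}$ ($S = -2 + \frac{1}{6} \left(-13\right) = -2 - \frac{13}{6} = - \frac{25}{6} \approx -4.1667$)
$R = \frac{7}{6}$ ($R = - \frac{16}{-16} - \frac{25}{6 \left(-25\right)} = \left(-16\right) \left(- \frac{1}{16}\right) - - \frac{1}{6} = 1 + \frac{1}{6} = \frac{7}{6} \approx 1.1667$)
$\left(R + h\right) \left(8 - -5\right) = \left(\frac{7}{6} - 19\right) \left(8 - -5\right) = - \frac{107 \left(8 + 5\right)}{6} = \left(- \frac{107}{6}\right) 13 = - \frac{1391}{6}$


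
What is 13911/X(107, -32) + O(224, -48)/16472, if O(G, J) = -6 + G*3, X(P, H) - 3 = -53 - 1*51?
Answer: -114537363/831836 ≈ -137.69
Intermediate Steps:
X(P, H) = -101 (X(P, H) = 3 + (-53 - 1*51) = 3 + (-53 - 51) = 3 - 104 = -101)
O(G, J) = -6 + 3*G
13911/X(107, -32) + O(224, -48)/16472 = 13911/(-101) + (-6 + 3*224)/16472 = 13911*(-1/101) + (-6 + 672)*(1/16472) = -13911/101 + 666*(1/16472) = -13911/101 + 333/8236 = -114537363/831836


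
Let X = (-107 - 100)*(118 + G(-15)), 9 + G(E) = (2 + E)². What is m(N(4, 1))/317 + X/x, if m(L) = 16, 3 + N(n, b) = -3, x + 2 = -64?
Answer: 3040523/3487 ≈ 871.96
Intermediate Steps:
x = -66 (x = -2 - 64 = -66)
N(n, b) = -6 (N(n, b) = -3 - 3 = -6)
G(E) = -9 + (2 + E)²
X = -57546 (X = (-107 - 100)*(118 + (-9 + (2 - 15)²)) = -207*(118 + (-9 + (-13)²)) = -207*(118 + (-9 + 169)) = -207*(118 + 160) = -207*278 = -57546)
m(N(4, 1))/317 + X/x = 16/317 - 57546/(-66) = 16*(1/317) - 57546*(-1/66) = 16/317 + 9591/11 = 3040523/3487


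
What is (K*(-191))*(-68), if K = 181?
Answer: 2350828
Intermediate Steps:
(K*(-191))*(-68) = (181*(-191))*(-68) = -34571*(-68) = 2350828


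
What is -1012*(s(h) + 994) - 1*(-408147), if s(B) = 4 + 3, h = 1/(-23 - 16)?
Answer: -604865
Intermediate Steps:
h = -1/39 (h = 1/(-39) = -1/39 ≈ -0.025641)
s(B) = 7
-1012*(s(h) + 994) - 1*(-408147) = -1012*(7 + 994) - 1*(-408147) = -1012*1001 + 408147 = -1013012 + 408147 = -604865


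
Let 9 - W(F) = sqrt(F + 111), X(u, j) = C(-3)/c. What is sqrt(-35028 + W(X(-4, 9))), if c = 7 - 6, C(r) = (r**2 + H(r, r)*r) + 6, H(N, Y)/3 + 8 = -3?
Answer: I*sqrt(35034) ≈ 187.17*I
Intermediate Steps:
H(N, Y) = -33 (H(N, Y) = -24 + 3*(-3) = -24 - 9 = -33)
C(r) = 6 + r**2 - 33*r (C(r) = (r**2 - 33*r) + 6 = 6 + r**2 - 33*r)
c = 1
X(u, j) = 114 (X(u, j) = (6 + (-3)**2 - 33*(-3))/1 = (6 + 9 + 99)*1 = 114*1 = 114)
W(F) = 9 - sqrt(111 + F) (W(F) = 9 - sqrt(F + 111) = 9 - sqrt(111 + F))
sqrt(-35028 + W(X(-4, 9))) = sqrt(-35028 + (9 - sqrt(111 + 114))) = sqrt(-35028 + (9 - sqrt(225))) = sqrt(-35028 + (9 - 1*15)) = sqrt(-35028 + (9 - 15)) = sqrt(-35028 - 6) = sqrt(-35034) = I*sqrt(35034)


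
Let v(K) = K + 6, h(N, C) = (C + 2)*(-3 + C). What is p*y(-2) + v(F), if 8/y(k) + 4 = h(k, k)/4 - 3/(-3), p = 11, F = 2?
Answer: -64/3 ≈ -21.333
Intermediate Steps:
h(N, C) = (-3 + C)*(2 + C) (h(N, C) = (2 + C)*(-3 + C) = (-3 + C)*(2 + C))
y(k) = 8/(-9/2 - k/4 + k²/4) (y(k) = 8/(-4 + ((-6 + k² - k)/4 - 3/(-3))) = 8/(-4 + ((-6 + k² - k)*(¼) - 3*(-⅓))) = 8/(-4 + ((-3/2 - k/4 + k²/4) + 1)) = 8/(-4 + (-½ - k/4 + k²/4)) = 8/(-9/2 - k/4 + k²/4))
v(K) = 6 + K
p*y(-2) + v(F) = 11*(32/(-18 + (-2)² - 1*(-2))) + (6 + 2) = 11*(32/(-18 + 4 + 2)) + 8 = 11*(32/(-12)) + 8 = 11*(32*(-1/12)) + 8 = 11*(-8/3) + 8 = -88/3 + 8 = -64/3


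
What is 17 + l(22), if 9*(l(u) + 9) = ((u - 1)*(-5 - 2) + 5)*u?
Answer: -3052/9 ≈ -339.11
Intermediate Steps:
l(u) = -9 + u*(12 - 7*u)/9 (l(u) = -9 + (((u - 1)*(-5 - 2) + 5)*u)/9 = -9 + (((-1 + u)*(-7) + 5)*u)/9 = -9 + (((7 - 7*u) + 5)*u)/9 = -9 + ((12 - 7*u)*u)/9 = -9 + (u*(12 - 7*u))/9 = -9 + u*(12 - 7*u)/9)
17 + l(22) = 17 + (-9 - 7/9*22² + (4/3)*22) = 17 + (-9 - 7/9*484 + 88/3) = 17 + (-9 - 3388/9 + 88/3) = 17 - 3205/9 = -3052/9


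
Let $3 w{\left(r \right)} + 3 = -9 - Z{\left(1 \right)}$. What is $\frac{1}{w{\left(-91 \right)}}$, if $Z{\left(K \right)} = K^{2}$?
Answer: $- \frac{3}{13} \approx -0.23077$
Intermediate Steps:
$w{\left(r \right)} = - \frac{13}{3}$ ($w{\left(r \right)} = -1 + \frac{-9 - 1^{2}}{3} = -1 + \frac{-9 - 1}{3} = -1 + \frac{1}{3} \left(-10\right) = -1 - \frac{10}{3} = - \frac{13}{3}$)
$\frac{1}{w{\left(-91 \right)}} = \frac{1}{- \frac{13}{3}} = - \frac{3}{13}$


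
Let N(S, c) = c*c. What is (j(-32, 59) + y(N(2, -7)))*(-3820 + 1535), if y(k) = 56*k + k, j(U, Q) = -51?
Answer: -6265470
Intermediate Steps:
N(S, c) = c²
y(k) = 57*k
(j(-32, 59) + y(N(2, -7)))*(-3820 + 1535) = (-51 + 57*(-7)²)*(-3820 + 1535) = (-51 + 57*49)*(-2285) = (-51 + 2793)*(-2285) = 2742*(-2285) = -6265470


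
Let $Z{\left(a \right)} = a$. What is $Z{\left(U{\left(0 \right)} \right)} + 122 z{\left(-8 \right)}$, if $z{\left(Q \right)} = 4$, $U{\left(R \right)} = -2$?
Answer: $486$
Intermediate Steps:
$Z{\left(U{\left(0 \right)} \right)} + 122 z{\left(-8 \right)} = -2 + 122 \cdot 4 = -2 + 488 = 486$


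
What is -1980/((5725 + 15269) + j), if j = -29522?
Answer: 495/2132 ≈ 0.23218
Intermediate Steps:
-1980/((5725 + 15269) + j) = -1980/((5725 + 15269) - 29522) = -1980/(20994 - 29522) = -1980/(-8528) = -1980*(-1/8528) = 495/2132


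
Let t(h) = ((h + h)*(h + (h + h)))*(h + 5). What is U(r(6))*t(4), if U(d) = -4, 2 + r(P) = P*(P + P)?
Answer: -3456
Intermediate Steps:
r(P) = -2 + 2*P² (r(P) = -2 + P*(P + P) = -2 + P*(2*P) = -2 + 2*P²)
t(h) = 6*h²*(5 + h) (t(h) = ((2*h)*(h + 2*h))*(5 + h) = ((2*h)*(3*h))*(5 + h) = (6*h²)*(5 + h) = 6*h²*(5 + h))
U(r(6))*t(4) = -24*4²*(5 + 4) = -24*16*9 = -4*864 = -3456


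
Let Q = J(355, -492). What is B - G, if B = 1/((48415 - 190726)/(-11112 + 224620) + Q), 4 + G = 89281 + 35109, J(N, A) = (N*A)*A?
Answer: -2282150123584689806/18347323039449 ≈ -1.2439e+5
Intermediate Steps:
J(N, A) = N*A**2 (J(N, A) = (A*N)*A = N*A**2)
G = 124386 (G = -4 + (89281 + 35109) = -4 + 124390 = 124386)
Q = 85932720 (Q = 355*(-492)**2 = 355*242064 = 85932720)
B = 213508/18347323039449 (B = 1/((48415 - 190726)/(-11112 + 224620) + 85932720) = 1/(-142311/213508 + 85932720) = 1/(18347323039449/213508) = 213508/18347323039449 ≈ 1.1637e-8)
B - G = 213508/18347323039449 - 1*124386 = 213508/18347323039449 - 124386 = -2282150123584689806/18347323039449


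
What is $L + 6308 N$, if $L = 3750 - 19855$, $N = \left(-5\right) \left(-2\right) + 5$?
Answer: $78515$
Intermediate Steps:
$N = 15$ ($N = 10 + 5 = 15$)
$L = -16105$
$L + 6308 N = -16105 + 6308 \cdot 15 = -16105 + 94620 = 78515$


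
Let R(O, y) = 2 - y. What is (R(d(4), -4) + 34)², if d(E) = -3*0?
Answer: 1600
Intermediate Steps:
d(E) = 0
(R(d(4), -4) + 34)² = ((2 - 1*(-4)) + 34)² = ((2 + 4) + 34)² = (6 + 34)² = 40² = 1600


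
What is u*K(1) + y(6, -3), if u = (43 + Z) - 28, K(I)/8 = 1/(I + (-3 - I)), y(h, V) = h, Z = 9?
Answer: -58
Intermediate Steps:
K(I) = -8/3 (K(I) = 8/(I + (-3 - I)) = 8/(-3) = 8*(-1/3) = -8/3)
u = 24 (u = (43 + 9) - 28 = 52 - 28 = 24)
u*K(1) + y(6, -3) = 24*(-8/3) + 6 = -64 + 6 = -58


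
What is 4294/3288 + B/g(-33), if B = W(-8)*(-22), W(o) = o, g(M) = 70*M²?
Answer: 2484169/1898820 ≈ 1.3083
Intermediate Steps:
B = 176 (B = -8*(-22) = 176)
4294/3288 + B/g(-33) = 4294/3288 + 176/((70*(-33)²)) = 4294*(1/3288) + 176/((70*1089)) = 2147/1644 + 176/76230 = 2147/1644 + 176*(1/76230) = 2147/1644 + 8/3465 = 2484169/1898820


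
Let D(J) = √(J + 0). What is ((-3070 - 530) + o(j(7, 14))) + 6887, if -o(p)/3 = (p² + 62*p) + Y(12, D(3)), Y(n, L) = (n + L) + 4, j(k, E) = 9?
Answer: 1322 - 3*√3 ≈ 1316.8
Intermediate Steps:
D(J) = √J
Y(n, L) = 4 + L + n (Y(n, L) = (L + n) + 4 = 4 + L + n)
o(p) = -48 - 186*p - 3*√3 - 3*p² (o(p) = -3*((p² + 62*p) + (4 + √3 + 12)) = -3*((p² + 62*p) + (16 + √3)) = -3*(16 + √3 + p² + 62*p) = -48 - 186*p - 3*√3 - 3*p²)
((-3070 - 530) + o(j(7, 14))) + 6887 = ((-3070 - 530) + (-48 - 186*9 - 3*√3 - 3*9²)) + 6887 = (-3600 + (-48 - 1674 - 3*√3 - 3*81)) + 6887 = (-3600 + (-48 - 1674 - 3*√3 - 243)) + 6887 = (-3600 + (-1965 - 3*√3)) + 6887 = (-5565 - 3*√3) + 6887 = 1322 - 3*√3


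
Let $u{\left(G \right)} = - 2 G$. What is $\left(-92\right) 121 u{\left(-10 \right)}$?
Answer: $-222640$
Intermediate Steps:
$\left(-92\right) 121 u{\left(-10 \right)} = \left(-92\right) 121 \left(\left(-2\right) \left(-10\right)\right) = \left(-11132\right) 20 = -222640$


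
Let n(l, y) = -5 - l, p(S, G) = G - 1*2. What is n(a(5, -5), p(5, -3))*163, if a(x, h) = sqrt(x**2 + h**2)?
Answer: -815 - 815*sqrt(2) ≈ -1967.6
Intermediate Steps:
p(S, G) = -2 + G (p(S, G) = G - 2 = -2 + G)
a(x, h) = sqrt(h**2 + x**2)
n(a(5, -5), p(5, -3))*163 = (-5 - sqrt((-5)**2 + 5**2))*163 = (-5 - sqrt(25 + 25))*163 = (-5 - sqrt(50))*163 = (-5 - 5*sqrt(2))*163 = -815 - 815*sqrt(2)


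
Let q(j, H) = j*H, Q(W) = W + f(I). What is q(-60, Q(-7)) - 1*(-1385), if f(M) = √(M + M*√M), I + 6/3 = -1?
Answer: 1805 - 60*√(-3 - 3*I*√3) ≈ 1731.5 + 127.28*I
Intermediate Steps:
I = -3 (I = -2 - 1 = -3)
f(M) = √(M + M^(3/2))
Q(W) = W + √(-3 - 3*I*√3) (Q(W) = W + √(-3 + (-3)^(3/2)) = W + √(-3 - 3*I*√3))
q(j, H) = H*j
q(-60, Q(-7)) - 1*(-1385) = (-7 + √(-3 - 3*I*√3))*(-60) - 1*(-1385) = (420 - 60*√(-3 - 3*I*√3)) + 1385 = 1805 - 60*√(-3 - 3*I*√3)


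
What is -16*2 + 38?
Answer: 6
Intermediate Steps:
-16*2 + 38 = -8*4 + 38 = -32 + 38 = 6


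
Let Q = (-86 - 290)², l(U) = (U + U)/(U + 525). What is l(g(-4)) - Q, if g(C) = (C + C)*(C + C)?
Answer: -83270336/589 ≈ -1.4138e+5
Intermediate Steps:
g(C) = 4*C² (g(C) = (2*C)*(2*C) = 4*C²)
l(U) = 2*U/(525 + U) (l(U) = (2*U)/(525 + U) = 2*U/(525 + U))
Q = 141376 (Q = (-376)² = 141376)
l(g(-4)) - Q = 2*(4*(-4)²)/(525 + 4*(-4)²) - 1*141376 = 2*(4*16)/(525 + 4*16) - 141376 = 2*64/(525 + 64) - 141376 = 2*64/589 - 141376 = 2*64*(1/589) - 141376 = 128/589 - 141376 = -83270336/589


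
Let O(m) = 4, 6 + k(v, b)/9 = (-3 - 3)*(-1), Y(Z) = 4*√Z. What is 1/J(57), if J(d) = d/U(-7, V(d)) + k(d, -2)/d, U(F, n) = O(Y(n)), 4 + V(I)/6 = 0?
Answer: 4/57 ≈ 0.070175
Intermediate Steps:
V(I) = -24 (V(I) = -24 + 6*0 = -24 + 0 = -24)
k(v, b) = 0 (k(v, b) = -54 + 9*((-3 - 3)*(-1)) = -54 + 9*(-6*(-1)) = -54 + 9*6 = -54 + 54 = 0)
U(F, n) = 4
J(d) = d/4 (J(d) = d/4 + 0/d = d*(¼) + 0 = d/4 + 0 = d/4)
1/J(57) = 1/((¼)*57) = 1/(57/4) = 4/57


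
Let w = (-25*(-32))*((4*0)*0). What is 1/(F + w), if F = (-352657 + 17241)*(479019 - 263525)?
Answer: -1/72280135504 ≈ -1.3835e-11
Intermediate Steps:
w = 0 (w = 800*(0*0) = 800*0 = 0)
F = -72280135504 (F = -335416*215494 = -72280135504)
1/(F + w) = 1/(-72280135504 + 0) = 1/(-72280135504) = -1/72280135504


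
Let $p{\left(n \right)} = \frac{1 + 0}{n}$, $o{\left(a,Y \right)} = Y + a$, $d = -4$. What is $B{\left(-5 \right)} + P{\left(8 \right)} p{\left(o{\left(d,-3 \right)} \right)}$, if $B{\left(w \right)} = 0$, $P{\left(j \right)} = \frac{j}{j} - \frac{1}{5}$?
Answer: $- \frac{4}{35} \approx -0.11429$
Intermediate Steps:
$P{\left(j \right)} = \frac{4}{5}$ ($P{\left(j \right)} = 1 - \frac{1}{5} = \frac{4}{5}$)
$p{\left(n \right)} = \frac{1}{n}$ ($p{\left(n \right)} = 1 \frac{1}{n} = \frac{1}{n}$)
$B{\left(-5 \right)} + P{\left(8 \right)} p{\left(o{\left(d,-3 \right)} \right)} = 0 + \frac{4}{5 \left(-3 - 4\right)} = 0 + \frac{4}{5 \left(-7\right)} = 0 + \frac{4}{5} \left(- \frac{1}{7}\right) = 0 - \frac{4}{35} = - \frac{4}{35}$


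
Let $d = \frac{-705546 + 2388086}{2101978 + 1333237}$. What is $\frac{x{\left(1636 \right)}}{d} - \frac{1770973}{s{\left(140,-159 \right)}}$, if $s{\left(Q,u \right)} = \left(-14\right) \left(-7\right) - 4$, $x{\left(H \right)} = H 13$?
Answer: $\frac{194396071743}{7907938} \approx 24582.0$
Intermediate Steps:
$x{\left(H \right)} = 13 H$
$s{\left(Q,u \right)} = 94$ ($s{\left(Q,u \right)} = 98 - 4 = 94$)
$d = \frac{336508}{687043}$ ($d = \frac{1682540}{3435215} = 1682540 \cdot \frac{1}{3435215} = \frac{336508}{687043} \approx 0.48979$)
$\frac{x{\left(1636 \right)}}{d} - \frac{1770973}{s{\left(140,-159 \right)}} = \frac{13 \cdot 1636}{\frac{336508}{687043}} - \frac{1770973}{94} = 21268 \cdot \frac{687043}{336508} - \frac{1770973}{94} = \frac{3653007631}{84127} - \frac{1770973}{94} = \frac{194396071743}{7907938}$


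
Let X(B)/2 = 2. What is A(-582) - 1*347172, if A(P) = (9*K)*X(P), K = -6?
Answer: -347388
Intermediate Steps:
X(B) = 4 (X(B) = 2*2 = 4)
A(P) = -216 (A(P) = (9*(-6))*4 = -54*4 = -216)
A(-582) - 1*347172 = -216 - 1*347172 = -216 - 347172 = -347388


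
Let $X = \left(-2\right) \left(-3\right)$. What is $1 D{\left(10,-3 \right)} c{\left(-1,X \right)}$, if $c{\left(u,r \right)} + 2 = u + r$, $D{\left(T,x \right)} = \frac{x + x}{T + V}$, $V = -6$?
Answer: $- \frac{9}{2} \approx -4.5$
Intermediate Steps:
$D{\left(T,x \right)} = \frac{2 x}{-6 + T}$ ($D{\left(T,x \right)} = \frac{x + x}{T - 6} = \frac{2 x}{-6 + T}$)
$X = 6$
$c{\left(u,r \right)} = -2 + r + u$ ($c{\left(u,r \right)} = -2 + \left(u + r\right) = -2 + \left(r + u\right) = -2 + r + u$)
$1 D{\left(10,-3 \right)} c{\left(-1,X \right)} = 1 \cdot 2 \left(-3\right) \frac{1}{-6 + 10} \left(-2 + 6 - 1\right) = 1 \cdot 2 \left(-3\right) \frac{1}{4} \cdot 3 = 1 \left(- \frac{3}{2}\right) 3 = \left(- \frac{3}{2}\right) 3 = - \frac{9}{2}$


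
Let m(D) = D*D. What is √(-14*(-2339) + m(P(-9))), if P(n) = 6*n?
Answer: √35662 ≈ 188.84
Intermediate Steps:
m(D) = D²
√(-14*(-2339) + m(P(-9))) = √(-14*(-2339) + (6*(-9))²) = √(32746 + (-54)²) = √(32746 + 2916) = √35662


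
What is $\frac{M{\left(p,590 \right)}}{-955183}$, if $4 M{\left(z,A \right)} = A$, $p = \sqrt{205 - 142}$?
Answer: $- \frac{295}{1910366} \approx -0.00015442$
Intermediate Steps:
$p = 3 \sqrt{7}$ ($p = \sqrt{63} = 3 \sqrt{7} \approx 7.9373$)
$M{\left(z,A \right)} = \frac{A}{4}$
$\frac{M{\left(p,590 \right)}}{-955183} = \frac{\frac{1}{4} \cdot 590}{-955183} = \frac{295}{2} \left(- \frac{1}{955183}\right) = - \frac{295}{1910366}$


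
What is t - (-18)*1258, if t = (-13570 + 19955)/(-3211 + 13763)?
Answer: 238945873/10552 ≈ 22645.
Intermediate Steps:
t = 6385/10552 ≈ 0.60510
t - (-18)*1258 = 6385/10552 - (-18)*1258 = 6385/10552 - 1*(-22644) = 6385/10552 + 22644 = 238945873/10552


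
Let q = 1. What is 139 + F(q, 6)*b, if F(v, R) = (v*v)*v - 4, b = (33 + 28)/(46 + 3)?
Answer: 6628/49 ≈ 135.27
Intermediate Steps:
b = 61/49 ≈ 1.2449
F(v, R) = -4 + v³ (F(v, R) = v²*v - 4 = v³ - 4 = -4 + v³)
139 + F(q, 6)*b = 139 + (-4 + 1³)*(61/49) = 139 + (-4 + 1)*(61/49) = 139 - 3*61/49 = 139 - 183/49 = 6628/49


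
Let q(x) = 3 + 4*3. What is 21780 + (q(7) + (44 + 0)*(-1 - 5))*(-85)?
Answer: 42945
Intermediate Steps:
q(x) = 15 (q(x) = 3 + 12 = 15)
21780 + (q(7) + (44 + 0)*(-1 - 5))*(-85) = 21780 + (15 + (44 + 0)*(-1 - 5))*(-85) = 21780 + (15 + 44*(-6))*(-85) = 21780 + (15 - 264)*(-85) = 21780 - 249*(-85) = 21780 + 21165 = 42945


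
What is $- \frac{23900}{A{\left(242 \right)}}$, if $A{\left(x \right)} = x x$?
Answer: $- \frac{5975}{14641} \approx -0.4081$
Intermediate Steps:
$A{\left(x \right)} = x^{2}$
$- \frac{23900}{A{\left(242 \right)}} = - \frac{23900}{242^{2}} = - \frac{23900}{58564} = \left(-23900\right) \frac{1}{58564} = - \frac{5975}{14641}$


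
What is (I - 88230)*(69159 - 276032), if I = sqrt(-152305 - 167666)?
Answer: 18252404790 - 206873*I*sqrt(319971) ≈ 1.8252e+10 - 1.1702e+8*I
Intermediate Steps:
I = I*sqrt(319971) (I = sqrt(-319971) = I*sqrt(319971) ≈ 565.66*I)
(I - 88230)*(69159 - 276032) = (I*sqrt(319971) - 88230)*(69159 - 276032) = (-88230 + I*sqrt(319971))*(-206873) = 18252404790 - 206873*I*sqrt(319971)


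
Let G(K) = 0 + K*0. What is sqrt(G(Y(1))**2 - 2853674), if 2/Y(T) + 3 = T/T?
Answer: I*sqrt(2853674) ≈ 1689.3*I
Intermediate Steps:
Y(T) = -1 (Y(T) = 2/(-3 + T/T) = 2/(-3 + 1) = 2/(-2) = 2*(-1/2) = -1)
G(K) = 0 (G(K) = 0 + 0 = 0)
sqrt(G(Y(1))**2 - 2853674) = sqrt(0**2 - 2853674) = sqrt(0 - 2853674) = sqrt(-2853674) = I*sqrt(2853674)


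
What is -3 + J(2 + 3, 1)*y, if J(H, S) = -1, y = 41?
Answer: -44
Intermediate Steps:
-3 + J(2 + 3, 1)*y = -3 - 1*41 = -3 - 41 = -44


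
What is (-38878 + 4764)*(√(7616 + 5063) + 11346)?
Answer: -387057444 - 34114*√12679 ≈ -3.9090e+8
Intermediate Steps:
(-38878 + 4764)*(√(7616 + 5063) + 11346) = -34114*(√12679 + 11346) = -34114*(11346 + √12679) = -387057444 - 34114*√12679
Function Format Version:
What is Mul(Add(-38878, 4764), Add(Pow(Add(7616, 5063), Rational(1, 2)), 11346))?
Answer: Add(-387057444, Mul(-34114, Pow(12679, Rational(1, 2)))) ≈ -3.9090e+8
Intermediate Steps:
Mul(Add(-38878, 4764), Add(Pow(Add(7616, 5063), Rational(1, 2)), 11346)) = Mul(-34114, Add(Pow(12679, Rational(1, 2)), 11346)) = Mul(-34114, Add(11346, Pow(12679, Rational(1, 2)))) = Add(-387057444, Mul(-34114, Pow(12679, Rational(1, 2))))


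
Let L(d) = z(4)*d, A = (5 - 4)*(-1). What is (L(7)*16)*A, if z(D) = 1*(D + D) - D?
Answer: -448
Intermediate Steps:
A = -1 (A = 1*(-1) = -1)
z(D) = D (z(D) = 1*(2*D) - D = 2*D - D = D)
L(d) = 4*d
(L(7)*16)*A = ((4*7)*16)*(-1) = (28*16)*(-1) = 448*(-1) = -448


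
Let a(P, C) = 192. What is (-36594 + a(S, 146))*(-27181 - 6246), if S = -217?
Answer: 1216809654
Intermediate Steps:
(-36594 + a(S, 146))*(-27181 - 6246) = (-36594 + 192)*(-27181 - 6246) = -36402*(-33427) = 1216809654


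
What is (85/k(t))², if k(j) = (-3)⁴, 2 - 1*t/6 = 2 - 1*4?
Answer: 7225/6561 ≈ 1.1012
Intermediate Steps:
t = 24 (t = 12 - 6*(2 - 1*4) = 12 - 6*(2 - 4) = 12 - 6*(-2) = 12 + 12 = 24)
k(j) = 81
(85/k(t))² = (85/81)² = 7225/6561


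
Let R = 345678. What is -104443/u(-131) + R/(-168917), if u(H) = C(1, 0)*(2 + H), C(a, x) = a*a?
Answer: 17597605769/21790293 ≈ 807.59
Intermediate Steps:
C(a, x) = a²
u(H) = 2 + H (u(H) = 1²*(2 + H) = 1*(2 + H) = 2 + H)
-104443/u(-131) + R/(-168917) = -104443/(2 - 131) + 345678/(-168917) = -104443/(-129) + 345678*(-1/168917) = -104443*(-1/129) - 345678/168917 = 104443/129 - 345678/168917 = 17597605769/21790293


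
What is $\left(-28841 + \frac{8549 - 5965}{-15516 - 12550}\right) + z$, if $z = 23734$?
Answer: $- \frac{71667823}{14033} \approx -5107.1$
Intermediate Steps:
$\left(-28841 + \frac{8549 - 5965}{-15516 - 12550}\right) + z = \left(-28841 + \frac{8549 - 5965}{-15516 - 12550}\right) + 23734 = \left(-28841 + \frac{2584}{-28066}\right) + 23734 = \left(-28841 + 2584 \left(- \frac{1}{28066}\right)\right) + 23734 = \left(-28841 - \frac{1292}{14033}\right) + 23734 = - \frac{404727045}{14033} + 23734 = - \frac{71667823}{14033}$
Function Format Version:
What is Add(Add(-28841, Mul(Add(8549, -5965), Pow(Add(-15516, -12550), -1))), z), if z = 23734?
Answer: Rational(-71667823, 14033) ≈ -5107.1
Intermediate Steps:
Add(Add(-28841, Mul(Add(8549, -5965), Pow(Add(-15516, -12550), -1))), z) = Add(Add(-28841, Mul(Add(8549, -5965), Pow(Add(-15516, -12550), -1))), 23734) = Add(Add(-28841, Mul(2584, Pow(-28066, -1))), 23734) = Add(Add(-28841, Mul(2584, Rational(-1, 28066))), 23734) = Add(Add(-28841, Rational(-1292, 14033)), 23734) = Add(Rational(-404727045, 14033), 23734) = Rational(-71667823, 14033)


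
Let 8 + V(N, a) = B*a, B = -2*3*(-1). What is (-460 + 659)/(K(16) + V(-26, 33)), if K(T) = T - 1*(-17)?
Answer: 199/223 ≈ 0.89238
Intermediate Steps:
B = 6 (B = -6*(-1) = 6)
K(T) = 17 + T (K(T) = T + 17 = 17 + T)
V(N, a) = -8 + 6*a
(-460 + 659)/(K(16) + V(-26, 33)) = (-460 + 659)/((17 + 16) + (-8 + 6*33)) = 199/(33 + (-8 + 198)) = 199/(33 + 190) = 199/223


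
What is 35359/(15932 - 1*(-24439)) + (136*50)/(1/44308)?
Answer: 12163556257759/40371 ≈ 3.0129e+8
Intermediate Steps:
35359/(15932 - 1*(-24439)) + (136*50)/(1/44308) = 35359/(15932 + 24439) + 6800/(1/44308) = 35359/40371 + 6800*44308 = 35359*(1/40371) + 301294400 = 35359/40371 + 301294400 = 12163556257759/40371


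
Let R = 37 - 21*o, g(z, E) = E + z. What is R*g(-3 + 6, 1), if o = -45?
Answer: 3928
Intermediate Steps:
R = 982 (R = 37 - 21*(-45) = 37 + 945 = 982)
R*g(-3 + 6, 1) = 982*(1 + (-3 + 6)) = 982*(1 + 3) = 982*4 = 3928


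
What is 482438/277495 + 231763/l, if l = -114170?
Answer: -52760727/181037738 ≈ -0.29143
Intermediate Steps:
482438/277495 + 231763/l = 482438/277495 + 231763/(-114170) = 482438*(1/277495) + 231763*(-1/114170) = 482438/277495 - 33109/16310 = -52760727/181037738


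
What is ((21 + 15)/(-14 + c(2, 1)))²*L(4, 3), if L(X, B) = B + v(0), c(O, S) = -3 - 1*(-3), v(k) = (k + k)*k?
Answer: 972/49 ≈ 19.837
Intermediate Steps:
v(k) = 2*k² (v(k) = (2*k)*k = 2*k²)
c(O, S) = 0 (c(O, S) = -3 + 3 = 0)
L(X, B) = B (L(X, B) = B + 2*0² = B + 2*0 = B + 0 = B)
((21 + 15)/(-14 + c(2, 1)))²*L(4, 3) = ((21 + 15)/(-14 + 0))²*3 = (36/(-14))²*3 = (36*(-1/14))²*3 = (-18/7)²*3 = (324/49)*3 = 972/49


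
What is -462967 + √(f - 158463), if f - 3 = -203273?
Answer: -462967 + I*√361733 ≈ -4.6297e+5 + 601.44*I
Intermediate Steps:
f = -203270 (f = 3 - 203273 = -203270)
-462967 + √(f - 158463) = -462967 + √(-203270 - 158463) = -462967 + √(-361733) = -462967 + I*√361733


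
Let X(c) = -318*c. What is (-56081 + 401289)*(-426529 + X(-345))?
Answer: -109368453352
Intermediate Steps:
(-56081 + 401289)*(-426529 + X(-345)) = (-56081 + 401289)*(-426529 - 318*(-345)) = 345208*(-426529 + 109710) = 345208*(-316819) = -109368453352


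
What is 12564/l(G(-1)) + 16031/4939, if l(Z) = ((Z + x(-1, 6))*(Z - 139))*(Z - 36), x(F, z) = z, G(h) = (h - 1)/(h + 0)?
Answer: 164858195/46011724 ≈ 3.5830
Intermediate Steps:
G(h) = (-1 + h)/h
l(Z) = (-139 + Z)*(-36 + Z)*(6 + Z) (l(Z) = ((Z + 6)*(Z - 139))*(Z - 36) = ((6 + Z)*(-139 + Z))*(-36 + Z) = ((-139 + Z)*(6 + Z))*(-36 + Z) = (-139 + Z)*(-36 + Z)*(6 + Z))
12564/l(G(-1)) + 16031/4939 = 12564/(30024 + ((-1 - 1)/(-1))³ - 169*(-1 - 1)² + 3954*((-1 - 1)/(-1))) + 16031/4939 = 12564/(30024 + (-1*(-2))³ - 169*(-1*(-2))² + 3954*(-1*(-2))) + 16031*(1/4939) = 12564/(30024 + 2³ - 169*2² + 3954*2) + 16031/4939 = 12564/(30024 + 8 - 169*4 + 7908) + 16031/4939 = 12564/(30024 + 8 - 676 + 7908) + 16031/4939 = 12564/37264 + 16031/4939 = 12564*(1/37264) + 16031/4939 = 3141/9316 + 16031/4939 = 164858195/46011724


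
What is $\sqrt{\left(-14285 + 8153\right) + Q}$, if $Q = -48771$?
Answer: $i \sqrt{54903} \approx 234.31 i$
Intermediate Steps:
$\sqrt{\left(-14285 + 8153\right) + Q} = \sqrt{\left(-14285 + 8153\right) - 48771} = \sqrt{-6132 - 48771} = \sqrt{-54903} = i \sqrt{54903}$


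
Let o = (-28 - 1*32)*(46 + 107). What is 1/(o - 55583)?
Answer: -1/64763 ≈ -1.5441e-5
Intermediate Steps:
o = -9180 (o = (-28 - 32)*153 = -60*153 = -9180)
1/(o - 55583) = 1/(-9180 - 55583) = 1/(-64763) = -1/64763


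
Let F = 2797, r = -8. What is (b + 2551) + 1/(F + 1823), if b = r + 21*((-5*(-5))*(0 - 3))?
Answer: 4472161/4620 ≈ 968.00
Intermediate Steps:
b = -1583 (b = -8 + 21*((-5*(-5))*(0 - 3)) = -8 + 21*(25*(-3)) = -8 + 21*(-75) = -8 - 1575 = -1583)
(b + 2551) + 1/(F + 1823) = (-1583 + 2551) + 1/(2797 + 1823) = 968 + 1/4620 = 4472161/4620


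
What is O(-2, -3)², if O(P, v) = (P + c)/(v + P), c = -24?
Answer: 676/25 ≈ 27.040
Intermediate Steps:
O(P, v) = (-24 + P)/(P + v) (O(P, v) = (P - 24)/(v + P) = (-24 + P)/(P + v))
O(-2, -3)² = ((-24 - 2)/(-2 - 3))² = (-26/(-5))² = (-⅕*(-26))² = (26/5)² = 676/25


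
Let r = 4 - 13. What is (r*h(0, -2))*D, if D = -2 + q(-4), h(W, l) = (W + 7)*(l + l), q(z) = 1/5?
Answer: -2268/5 ≈ -453.60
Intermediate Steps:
q(z) = 1/5
h(W, l) = 2*l*(7 + W) (h(W, l) = (7 + W)*(2*l) = 2*l*(7 + W))
D = -9/5 (D = -2 + 1/5 = -9/5 ≈ -1.8000)
r = -9
(r*h(0, -2))*D = -18*(-2)*(7 + 0)*(-9/5) = -18*(-2)*7*(-9/5) = -9*(-28)*(-9/5) = 252*(-9/5) = -2268/5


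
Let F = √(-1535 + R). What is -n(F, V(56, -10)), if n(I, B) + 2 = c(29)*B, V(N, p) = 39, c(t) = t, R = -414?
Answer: -1129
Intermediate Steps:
F = I*√1949 (F = √(-1535 - 414) = √(-1949) = I*√1949 ≈ 44.147*I)
n(I, B) = -2 + 29*B
-n(F, V(56, -10)) = -(-2 + 29*39) = -(-2 + 1131) = -1*1129 = -1129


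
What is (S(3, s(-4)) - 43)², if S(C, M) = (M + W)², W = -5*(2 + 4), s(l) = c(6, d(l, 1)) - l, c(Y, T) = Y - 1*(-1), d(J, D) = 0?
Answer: 101124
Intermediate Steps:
c(Y, T) = 1 + Y (c(Y, T) = Y + 1 = 1 + Y)
s(l) = 7 - l (s(l) = (1 + 6) - l = 7 - l)
W = -30 (W = -5*6 = -30)
S(C, M) = (-30 + M)² (S(C, M) = (M - 30)² = (-30 + M)²)
(S(3, s(-4)) - 43)² = ((-30 + (7 - 1*(-4)))² - 43)² = ((-30 + (7 + 4))² - 43)² = ((-30 + 11)² - 43)² = ((-19)² - 43)² = (361 - 43)² = 318² = 101124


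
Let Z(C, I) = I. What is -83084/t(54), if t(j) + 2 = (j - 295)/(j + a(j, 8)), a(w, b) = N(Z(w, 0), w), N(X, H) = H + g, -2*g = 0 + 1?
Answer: 4465765/228 ≈ 19587.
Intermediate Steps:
g = -½ (g = -(0 + 1)/2 = -½*1 = -½ ≈ -0.50000)
N(X, H) = -½ + H (N(X, H) = H - ½ = -½ + H)
a(w, b) = -½ + w
t(j) = -2 + (-295 + j)/(-½ + 2*j) (t(j) = -2 + (j - 295)/(j + (-½ + j)) = -2 + (-295 + j)/(-½ + 2*j))
-83084/t(54) = -83084*(-1 + 4*54)/(6*(-98 - 1*54)) = -83084*(-1 + 216)/(6*(-98 - 54)) = -83084/(6*(-152)/215) = -83084/(6*(1/215)*(-152)) = -83084/(-912/215) = -83084*(-215/912) = 4465765/228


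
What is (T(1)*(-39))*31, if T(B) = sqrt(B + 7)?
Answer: -2418*sqrt(2) ≈ -3419.6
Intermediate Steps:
T(B) = sqrt(7 + B)
(T(1)*(-39))*31 = (sqrt(7 + 1)*(-39))*31 = (sqrt(8)*(-39))*31 = ((2*sqrt(2))*(-39))*31 = -78*sqrt(2)*31 = -2418*sqrt(2)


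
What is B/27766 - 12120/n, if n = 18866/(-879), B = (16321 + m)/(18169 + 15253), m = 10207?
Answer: 1235797419719276/2188444803029 ≈ 564.69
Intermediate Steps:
B = 13264/16711 (B = (16321 + 10207)/(18169 + 15253) = 26528/33422 = 26528*(1/33422) = 13264/16711 ≈ 0.79373)
n = -18866/879 (n = 18866*(-1/879) = -18866/879 ≈ -21.463)
B/27766 - 12120/n = (13264/16711)/27766 - 12120/(-18866/879) = (13264/16711)*(1/27766) - 12120*(-879/18866) = 6632/231998813 + 5326740/9433 = 1235797419719276/2188444803029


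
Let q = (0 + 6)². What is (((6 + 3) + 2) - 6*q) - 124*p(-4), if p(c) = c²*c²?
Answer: -31949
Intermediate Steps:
q = 36 (q = 6² = 36)
p(c) = c⁴
(((6 + 3) + 2) - 6*q) - 124*p(-4) = (((6 + 3) + 2) - 6*36) - 124*(-4)⁴ = ((9 + 2) - 216) - 124*256 = (11 - 216) - 31744 = -205 - 31744 = -31949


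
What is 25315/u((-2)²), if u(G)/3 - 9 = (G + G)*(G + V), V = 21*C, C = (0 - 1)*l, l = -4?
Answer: 25315/2139 ≈ 11.835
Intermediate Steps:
C = 4 (C = (0 - 1)*(-4) = -1*(-4) = 4)
V = 84 (V = 21*4 = 84)
u(G) = 27 + 6*G*(84 + G) (u(G) = 27 + 3*((G + G)*(G + 84)) = 27 + 3*((2*G)*(84 + G)) = 27 + 3*(2*G*(84 + G)) = 27 + 6*G*(84 + G))
25315/u((-2)²) = 25315/(27 + 6*((-2)²)² + 504*(-2)²) = 25315/(27 + 6*4² + 504*4) = 25315/(27 + 6*16 + 2016) = 25315/(27 + 96 + 2016) = 25315/2139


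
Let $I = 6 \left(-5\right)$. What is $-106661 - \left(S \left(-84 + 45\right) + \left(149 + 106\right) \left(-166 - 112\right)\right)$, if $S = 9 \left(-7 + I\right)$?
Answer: $-48758$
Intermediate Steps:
$I = -30$
$S = -333$ ($S = 9 \left(-7 - 30\right) = 9 \left(-37\right) = -333$)
$-106661 - \left(S \left(-84 + 45\right) + \left(149 + 106\right) \left(-166 - 112\right)\right) = -106661 - \left(- 333 \left(-84 + 45\right) + \left(149 + 106\right) \left(-166 - 112\right)\right) = -106661 - \left(\left(-333\right) \left(-39\right) + 255 \left(-278\right)\right) = -106661 - \left(12987 - 70890\right) = -106661 - -57903 = -106661 + 57903 = -48758$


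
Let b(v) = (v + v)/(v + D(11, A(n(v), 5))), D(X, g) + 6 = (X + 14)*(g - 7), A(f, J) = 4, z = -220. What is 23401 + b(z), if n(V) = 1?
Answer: 7044141/301 ≈ 23402.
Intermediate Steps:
D(X, g) = -6 + (-7 + g)*(14 + X) (D(X, g) = -6 + (X + 14)*(g - 7) = -6 + (14 + X)*(-7 + g) = -6 + (-7 + g)*(14 + X))
b(v) = 2*v/(-81 + v) (b(v) = (v + v)/(v + (-104 - 7*11 + 14*4 + 11*4)) = (2*v)/(v + (-104 - 77 + 56 + 44)) = (2*v)/(v - 81) = (2*v)/(-81 + v) = 2*v/(-81 + v))
23401 + b(z) = 23401 + 2*(-220)/(-81 - 220) = 23401 + 2*(-220)/(-301) = 23401 + 2*(-220)*(-1/301) = 23401 + 440/301 = 7044141/301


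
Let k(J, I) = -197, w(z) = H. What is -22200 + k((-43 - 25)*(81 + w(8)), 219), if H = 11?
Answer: -22397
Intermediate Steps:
w(z) = 11
-22200 + k((-43 - 25)*(81 + w(8)), 219) = -22200 - 197 = -22397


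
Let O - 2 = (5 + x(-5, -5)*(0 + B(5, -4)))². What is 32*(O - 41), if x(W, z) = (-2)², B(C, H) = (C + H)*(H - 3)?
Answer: 15680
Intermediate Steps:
B(C, H) = (-3 + H)*(C + H) (B(C, H) = (C + H)*(-3 + H) = (-3 + H)*(C + H))
x(W, z) = 4
O = 531 (O = 2 + (5 + 4*(0 + ((-4)² - 3*5 - 3*(-4) + 5*(-4))))² = 2 + (5 + 4*(0 + (16 - 15 + 12 - 20)))² = 2 + (5 + 4*(0 - 7))² = 2 + (5 + 4*(-7))² = 2 + (5 - 28)² = 2 + (-23)² = 2 + 529 = 531)
32*(O - 41) = 32*(531 - 41) = 32*490 = 15680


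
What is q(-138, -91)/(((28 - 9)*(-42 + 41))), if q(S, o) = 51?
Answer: -51/19 ≈ -2.6842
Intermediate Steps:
q(-138, -91)/(((28 - 9)*(-42 + 41))) = 51/(((28 - 9)*(-42 + 41))) = 51/((19*(-1))) = 51/(-19) = 51*(-1/19) = -51/19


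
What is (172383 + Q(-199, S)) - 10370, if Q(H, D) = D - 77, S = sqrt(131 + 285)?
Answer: 161936 + 4*sqrt(26) ≈ 1.6196e+5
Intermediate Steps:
S = 4*sqrt(26) (S = sqrt(416) = 4*sqrt(26) ≈ 20.396)
Q(H, D) = -77 + D
(172383 + Q(-199, S)) - 10370 = (172383 + (-77 + 4*sqrt(26))) - 10370 = (172306 + 4*sqrt(26)) - 10370 = 161936 + 4*sqrt(26)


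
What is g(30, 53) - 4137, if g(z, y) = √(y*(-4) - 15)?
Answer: -4137 + I*√227 ≈ -4137.0 + 15.067*I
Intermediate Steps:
g(z, y) = √(-15 - 4*y) (g(z, y) = √(-4*y - 15) = √(-15 - 4*y))
g(30, 53) - 4137 = √(-15 - 4*53) - 4137 = √(-15 - 212) - 4137 = √(-227) - 4137 = I*√227 - 4137 = -4137 + I*√227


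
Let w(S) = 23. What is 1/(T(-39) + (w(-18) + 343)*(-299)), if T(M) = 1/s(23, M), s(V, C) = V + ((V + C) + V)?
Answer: -30/3283019 ≈ -9.1379e-6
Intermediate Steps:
s(V, C) = C + 3*V (s(V, C) = V + ((C + V) + V) = V + (C + 2*V) = C + 3*V)
T(M) = 1/(69 + M) (T(M) = 1/(M + 3*23) = 1/(M + 69) = 1/(69 + M))
1/(T(-39) + (w(-18) + 343)*(-299)) = 1/(1/(69 - 39) + (23 + 343)*(-299)) = 1/(1/30 + 366*(-299)) = 1/(1/30 - 109434) = 1/(-3283019/30) = -30/3283019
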